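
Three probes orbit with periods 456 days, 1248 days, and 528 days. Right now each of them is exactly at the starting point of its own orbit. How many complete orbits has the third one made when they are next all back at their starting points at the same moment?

494 orbits

The first common completion time is the LCM of the periods.
456 = 2^3 × 3 × 19
1248 = 2^5 × 3 × 13
528 = 2^4 × 3 × 11
LCM(456, 1248, 528) = 2^5 × 3 × 11 × 13 × 19 = 260832.
Orbits for period 528: 260832 / 528 = 494.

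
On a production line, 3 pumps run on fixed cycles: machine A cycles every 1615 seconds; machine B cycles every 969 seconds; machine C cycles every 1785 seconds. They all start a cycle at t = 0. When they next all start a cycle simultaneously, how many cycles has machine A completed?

All finish a whole number of cycles simultaneously at t = LCM of the periods.
1615 = 5 × 17 × 19
969 = 3 × 17 × 19
1785 = 3 × 5 × 7 × 17
LCM(1615, 969, 1785) = 3 × 5 × 7 × 17 × 19 = 33915.
Cycles for period 1615: 33915 / 1615 = 21.

21 cycles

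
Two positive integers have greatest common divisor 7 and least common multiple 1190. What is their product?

For any two positive integers, gcd × lcm = product = 7 × 1190 = 8330.

8330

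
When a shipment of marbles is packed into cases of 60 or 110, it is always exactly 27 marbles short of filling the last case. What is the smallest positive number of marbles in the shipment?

633

Being 27 short of a full case of size k means N ≡ −27 (mod k), i.e. N + 27 is a multiple of each size.
60 = 2^2 × 3 × 5
110 = 2 × 5 × 11
LCM(60, 110) = 2^2 × 3 × 5 × 11 = 660.
Smallest positive N is 660 − 27 = 633.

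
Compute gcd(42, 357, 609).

42 = 2 × 3 × 7
357 = 3 × 7 × 17
609 = 3 × 7 × 29
gcd(42, 357, 609) = 3 × 7 = 21.

21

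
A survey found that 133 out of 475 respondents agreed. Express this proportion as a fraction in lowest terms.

133 = 7 × 19
475 = 5^2 × 19
gcd(133, 475) = 19.
Divide numerator and denominator by 19: 133/475 = 7/25.

7/25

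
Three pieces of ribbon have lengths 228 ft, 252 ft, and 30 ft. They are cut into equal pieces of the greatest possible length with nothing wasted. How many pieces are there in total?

85

Piece length = gcd(228, 252, 30).
228 = 2^2 × 3 × 19
252 = 2^2 × 3^2 × 7
30 = 2 × 3 × 5
gcd(228, 252, 30) = 2 × 3 = 6.
Total pieces = 228/6 + 252/6 + 30/6 = 38 + 42 + 5 = 85.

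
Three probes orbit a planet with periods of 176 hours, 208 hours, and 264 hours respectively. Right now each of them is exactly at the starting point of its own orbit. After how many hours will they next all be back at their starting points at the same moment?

6864 hours

We need the least common multiple of the intervals.
176 = 2^4 × 11
208 = 2^4 × 13
264 = 2^3 × 3 × 11
LCM(176, 208, 264) = 2^4 × 3 × 11 × 13 = 6864.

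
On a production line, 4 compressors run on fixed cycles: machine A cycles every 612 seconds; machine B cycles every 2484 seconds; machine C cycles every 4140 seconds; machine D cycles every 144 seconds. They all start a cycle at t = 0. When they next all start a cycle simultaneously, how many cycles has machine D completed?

All finish a whole number of cycles simultaneously at t = LCM of the periods.
612 = 2^2 × 3^2 × 17
2484 = 2^2 × 3^3 × 23
4140 = 2^2 × 3^2 × 5 × 23
144 = 2^4 × 3^2
LCM(612, 2484, 4140, 144) = 2^4 × 3^3 × 5 × 17 × 23 = 844560.
Cycles for period 144: 844560 / 144 = 5865.

5865 cycles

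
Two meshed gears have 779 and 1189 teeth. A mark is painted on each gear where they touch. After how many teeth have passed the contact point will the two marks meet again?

We need the least common multiple of the intervals.
779 = 19 × 41
1189 = 29 × 41
LCM(779, 1189) = 19 × 29 × 41 = 22591.

22591 teeth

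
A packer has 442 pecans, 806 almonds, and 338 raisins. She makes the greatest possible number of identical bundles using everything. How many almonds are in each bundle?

31

Number of bundles = gcd(442, 806, 338).
442 = 2 × 13 × 17
806 = 2 × 13 × 31
338 = 2 × 13^2
gcd(442, 806, 338) = 2 × 13 = 26.
almonds per bundle = 806 / 26 = 31.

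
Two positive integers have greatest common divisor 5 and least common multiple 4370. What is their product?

21850

For any two positive integers, gcd × lcm = product = 5 × 4370 = 21850.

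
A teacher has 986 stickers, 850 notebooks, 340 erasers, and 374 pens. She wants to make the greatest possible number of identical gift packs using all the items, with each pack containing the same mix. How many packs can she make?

34 packs

The pack count must divide each quantity, so the greatest is gcd(986, 850, 340, 374).
986 = 2 × 17 × 29
850 = 2 × 5^2 × 17
340 = 2^2 × 5 × 17
374 = 2 × 11 × 17
gcd(986, 850, 340, 374) = 2 × 17 = 34.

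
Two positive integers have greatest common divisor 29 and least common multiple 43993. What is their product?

1275797

For any two positive integers, gcd × lcm = product = 29 × 43993 = 1275797.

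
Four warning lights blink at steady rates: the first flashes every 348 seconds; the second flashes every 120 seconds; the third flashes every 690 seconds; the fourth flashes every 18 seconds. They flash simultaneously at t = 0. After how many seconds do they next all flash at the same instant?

240120 seconds

The first simultaneous occurrence is after LCM of the individual periods.
348 = 2^2 × 3 × 29
120 = 2^3 × 3 × 5
690 = 2 × 3 × 5 × 23
18 = 2 × 3^2
LCM(348, 120, 690, 18) = 2^3 × 3^2 × 5 × 23 × 29 = 240120.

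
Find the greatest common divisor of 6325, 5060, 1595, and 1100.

55

6325 = 5^2 × 11 × 23
5060 = 2^2 × 5 × 11 × 23
1595 = 5 × 11 × 29
1100 = 2^2 × 5^2 × 11
gcd(6325, 5060, 1595, 1100) = 5 × 11 = 55.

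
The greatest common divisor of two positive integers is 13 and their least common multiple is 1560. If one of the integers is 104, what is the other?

195

For two integers, gcd × lcm = product, so the other is (13 × 1560) / 104 = 20280 / 104 = 195.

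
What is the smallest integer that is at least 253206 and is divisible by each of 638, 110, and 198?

258390

The integer must be a common multiple of 638, 110, and 198, so a multiple of their LCM.
638 = 2 × 11 × 29
110 = 2 × 5 × 11
198 = 2 × 3^2 × 11
LCM(638, 110, 198) = 2 × 3^2 × 5 × 11 × 29 = 28710.
Smallest multiple of 28710 that is ≥ 253206: ⌈253206/28710⌉ × 28710 = 9 × 28710 = 258390.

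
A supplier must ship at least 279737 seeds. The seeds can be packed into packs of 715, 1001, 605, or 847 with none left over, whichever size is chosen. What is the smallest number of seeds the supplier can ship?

330330

The number of seeds must be a common multiple of 715, 1001, 605, and 847, so a multiple of their LCM.
715 = 5 × 11 × 13
1001 = 7 × 11 × 13
605 = 5 × 11^2
847 = 7 × 11^2
LCM(715, 1001, 605, 847) = 5 × 7 × 11^2 × 13 = 55055.
Smallest multiple of 55055 that is ≥ 279737: ⌈279737/55055⌉ × 55055 = 6 × 55055 = 330330.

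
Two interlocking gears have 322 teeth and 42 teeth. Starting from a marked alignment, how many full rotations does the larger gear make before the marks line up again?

3 rotations

They are all back at their starting positions together after one LCM of the periods.
322 = 2 × 7 × 23
42 = 2 × 3 × 7
LCM(322, 42) = 2 × 3 × 7 × 23 = 966.
Rotations for period 322: 966 / 322 = 3.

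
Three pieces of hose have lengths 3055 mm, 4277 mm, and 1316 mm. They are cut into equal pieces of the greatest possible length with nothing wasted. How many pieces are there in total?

Piece length = gcd(3055, 4277, 1316).
3055 = 5 × 13 × 47
4277 = 7 × 13 × 47
1316 = 2^2 × 7 × 47
gcd(3055, 4277, 1316) = 47.
Total pieces = 3055/47 + 4277/47 + 1316/47 = 65 + 91 + 28 = 184.

184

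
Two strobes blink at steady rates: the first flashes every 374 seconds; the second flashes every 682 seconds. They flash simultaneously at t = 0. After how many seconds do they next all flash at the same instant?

We need the least common multiple of the intervals.
374 = 2 × 11 × 17
682 = 2 × 11 × 31
LCM(374, 682) = 2 × 11 × 17 × 31 = 11594.

11594 seconds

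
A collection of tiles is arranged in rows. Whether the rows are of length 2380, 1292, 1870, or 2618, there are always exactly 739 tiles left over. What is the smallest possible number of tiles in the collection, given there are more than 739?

498159

N − 739 must be a common multiple of 2380, 1292, 1870, and 2618.
2380 = 2^2 × 5 × 7 × 17
1292 = 2^2 × 17 × 19
1870 = 2 × 5 × 11 × 17
2618 = 2 × 7 × 11 × 17
LCM(2380, 1292, 1870, 2618) = 2^2 × 5 × 7 × 11 × 17 × 19 = 497420.
Smallest N > 739 is LCM + 739 = 497420 + 739 = 498159.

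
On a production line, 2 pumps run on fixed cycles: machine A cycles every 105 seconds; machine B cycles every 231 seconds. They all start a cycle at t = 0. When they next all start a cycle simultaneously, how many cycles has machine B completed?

5 cycles

The first common completion time is the LCM of the periods.
105 = 3 × 5 × 7
231 = 3 × 7 × 11
LCM(105, 231) = 3 × 5 × 7 × 11 = 1155.
Cycles for period 231: 1155 / 231 = 5.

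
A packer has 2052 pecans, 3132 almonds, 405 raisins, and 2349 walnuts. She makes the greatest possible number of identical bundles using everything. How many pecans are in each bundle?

76

Number of bundles = gcd(2052, 3132, 405, 2349).
2052 = 2^2 × 3^3 × 19
3132 = 2^2 × 3^3 × 29
405 = 3^4 × 5
2349 = 3^4 × 29
gcd(2052, 3132, 405, 2349) = 3^3 = 27.
pecans per bundle = 2052 / 27 = 76.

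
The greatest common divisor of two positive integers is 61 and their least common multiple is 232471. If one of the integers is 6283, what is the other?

For two integers, gcd × lcm = product, so the other is (61 × 232471) / 6283 = 14180731 / 6283 = 2257.

2257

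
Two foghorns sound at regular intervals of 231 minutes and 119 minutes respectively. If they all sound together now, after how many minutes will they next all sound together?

3927 minutes

The first simultaneous occurrence is after LCM of the individual periods.
231 = 3 × 7 × 11
119 = 7 × 17
LCM(231, 119) = 3 × 7 × 11 × 17 = 3927.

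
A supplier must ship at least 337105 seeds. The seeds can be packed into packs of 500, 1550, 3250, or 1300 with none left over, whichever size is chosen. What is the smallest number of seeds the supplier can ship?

403000

The number of seeds must be a common multiple of 500, 1550, 3250, and 1300, so a multiple of their LCM.
500 = 2^2 × 5^3
1550 = 2 × 5^2 × 31
3250 = 2 × 5^3 × 13
1300 = 2^2 × 5^2 × 13
LCM(500, 1550, 3250, 1300) = 2^2 × 5^3 × 13 × 31 = 201500.
Smallest multiple of 201500 that is ≥ 337105: ⌈337105/201500⌉ × 201500 = 2 × 201500 = 403000.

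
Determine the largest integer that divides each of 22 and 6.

22 = 2 × 11
6 = 2 × 3
gcd(22, 6) = 2.

2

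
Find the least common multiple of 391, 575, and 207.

391 = 17 × 23
575 = 5^2 × 23
207 = 3^2 × 23
LCM(391, 575, 207) = 3^2 × 5^2 × 17 × 23 = 87975.

87975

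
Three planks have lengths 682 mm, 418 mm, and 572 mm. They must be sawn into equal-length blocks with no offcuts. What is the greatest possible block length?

22 mm

The block length must divide every plank, so the greatest is gcd(682, 418, 572).
682 = 2 × 11 × 31
418 = 2 × 11 × 19
572 = 2^2 × 11 × 13
gcd(682, 418, 572) = 2 × 11 = 22.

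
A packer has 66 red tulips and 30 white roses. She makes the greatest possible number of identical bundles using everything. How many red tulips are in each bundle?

Number of bundles = gcd(66, 30).
66 = 2 × 3 × 11
30 = 2 × 3 × 5
gcd(66, 30) = 2 × 3 = 6.
red tulips per bundle = 66 / 6 = 11.

11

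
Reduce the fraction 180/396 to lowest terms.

180 = 2^2 × 3^2 × 5
396 = 2^2 × 3^2 × 11
gcd(180, 396) = 2^2 × 3^2 = 36.
Divide numerator and denominator by 36: 180/396 = 5/11.

5/11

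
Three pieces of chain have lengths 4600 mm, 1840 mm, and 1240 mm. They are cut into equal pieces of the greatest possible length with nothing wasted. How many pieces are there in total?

192

Piece length = gcd(4600, 1840, 1240).
4600 = 2^3 × 5^2 × 23
1840 = 2^4 × 5 × 23
1240 = 2^3 × 5 × 31
gcd(4600, 1840, 1240) = 2^3 × 5 = 40.
Total pieces = 4600/40 + 1840/40 + 1240/40 = 115 + 46 + 31 = 192.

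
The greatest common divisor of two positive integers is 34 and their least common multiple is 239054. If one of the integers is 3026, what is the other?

2686

For two integers, gcd × lcm = product, so the other is (34 × 239054) / 3026 = 8127836 / 3026 = 2686.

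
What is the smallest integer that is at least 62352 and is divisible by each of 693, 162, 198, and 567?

62370

The integer must be a common multiple of 693, 162, 198, and 567, so a multiple of their LCM.
693 = 3^2 × 7 × 11
162 = 2 × 3^4
198 = 2 × 3^2 × 11
567 = 3^4 × 7
LCM(693, 162, 198, 567) = 2 × 3^4 × 7 × 11 = 12474.
Smallest multiple of 12474 that is ≥ 62352: ⌈62352/12474⌉ × 12474 = 5 × 12474 = 62370.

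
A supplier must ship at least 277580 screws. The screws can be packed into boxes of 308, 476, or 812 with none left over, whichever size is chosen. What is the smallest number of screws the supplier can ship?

303688

The number of screws must be a common multiple of 308, 476, and 812, so a multiple of their LCM.
308 = 2^2 × 7 × 11
476 = 2^2 × 7 × 17
812 = 2^2 × 7 × 29
LCM(308, 476, 812) = 2^2 × 7 × 11 × 17 × 29 = 151844.
Smallest multiple of 151844 that is ≥ 277580: ⌈277580/151844⌉ × 151844 = 2 × 151844 = 303688.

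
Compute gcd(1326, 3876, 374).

34

1326 = 2 × 3 × 13 × 17
3876 = 2^2 × 3 × 17 × 19
374 = 2 × 11 × 17
gcd(1326, 3876, 374) = 2 × 17 = 34.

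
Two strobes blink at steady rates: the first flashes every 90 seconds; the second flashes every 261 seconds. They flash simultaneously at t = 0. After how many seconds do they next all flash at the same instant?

They coincide at every common multiple of the periods; the first is the LCM.
90 = 2 × 3^2 × 5
261 = 3^2 × 29
LCM(90, 261) = 2 × 3^2 × 5 × 29 = 2610.

2610 seconds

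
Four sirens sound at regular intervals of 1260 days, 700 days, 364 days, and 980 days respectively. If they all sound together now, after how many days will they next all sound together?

573300 days

They coincide at every common multiple of the periods; the first is the LCM.
1260 = 2^2 × 3^2 × 5 × 7
700 = 2^2 × 5^2 × 7
364 = 2^2 × 7 × 13
980 = 2^2 × 5 × 7^2
LCM(1260, 700, 364, 980) = 2^2 × 3^2 × 5^2 × 7^2 × 13 = 573300.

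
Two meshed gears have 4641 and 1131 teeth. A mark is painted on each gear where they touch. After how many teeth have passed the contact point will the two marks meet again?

The first simultaneous occurrence is after LCM of the individual periods.
4641 = 3 × 7 × 13 × 17
1131 = 3 × 13 × 29
LCM(4641, 1131) = 3 × 7 × 13 × 17 × 29 = 134589.

134589 teeth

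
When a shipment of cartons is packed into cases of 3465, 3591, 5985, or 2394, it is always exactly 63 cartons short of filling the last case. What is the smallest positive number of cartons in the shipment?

394947

Being 63 short of a full case of size k means N ≡ −63 (mod k), i.e. N + 63 is a multiple of each size.
3465 = 3^2 × 5 × 7 × 11
3591 = 3^3 × 7 × 19
5985 = 3^2 × 5 × 7 × 19
2394 = 2 × 3^2 × 7 × 19
LCM(3465, 3591, 5985, 2394) = 2 × 3^3 × 5 × 7 × 11 × 19 = 395010.
Smallest positive N is 395010 − 63 = 394947.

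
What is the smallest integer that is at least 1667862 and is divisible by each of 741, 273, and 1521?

The integer must be a common multiple of 741, 273, and 1521, so a multiple of their LCM.
741 = 3 × 13 × 19
273 = 3 × 7 × 13
1521 = 3^2 × 13^2
LCM(741, 273, 1521) = 3^2 × 7 × 13^2 × 19 = 202293.
Smallest multiple of 202293 that is ≥ 1667862: ⌈1667862/202293⌉ × 202293 = 9 × 202293 = 1820637.

1820637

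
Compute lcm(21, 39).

273

21 = 3 × 7
39 = 3 × 13
LCM(21, 39) = 3 × 7 × 13 = 273.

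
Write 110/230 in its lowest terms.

110 = 2 × 5 × 11
230 = 2 × 5 × 23
gcd(110, 230) = 2 × 5 = 10.
Divide numerator and denominator by 10: 110/230 = 11/23.

11/23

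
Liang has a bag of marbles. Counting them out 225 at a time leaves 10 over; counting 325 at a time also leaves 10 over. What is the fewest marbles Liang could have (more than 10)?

N − 10 must be a common multiple of 225 and 325.
225 = 3^2 × 5^2
325 = 5^2 × 13
LCM(225, 325) = 3^2 × 5^2 × 13 = 2925.
Smallest N > 10 is LCM + 10 = 2925 + 10 = 2935.

2935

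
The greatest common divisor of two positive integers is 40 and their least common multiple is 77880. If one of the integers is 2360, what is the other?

1320

For two integers, gcd × lcm = product, so the other is (40 × 77880) / 2360 = 3115200 / 2360 = 1320.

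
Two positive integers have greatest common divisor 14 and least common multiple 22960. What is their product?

For any two positive integers, gcd × lcm = product = 14 × 22960 = 321440.

321440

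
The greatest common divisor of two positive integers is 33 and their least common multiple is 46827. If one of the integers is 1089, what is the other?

For two integers, gcd × lcm = product, so the other is (33 × 46827) / 1089 = 1545291 / 1089 = 1419.

1419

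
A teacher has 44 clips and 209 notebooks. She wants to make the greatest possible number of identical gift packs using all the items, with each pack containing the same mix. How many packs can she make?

The pack count must divide each quantity, so the greatest is gcd(44, 209).
44 = 2^2 × 11
209 = 11 × 19
gcd(44, 209) = 11.

11 packs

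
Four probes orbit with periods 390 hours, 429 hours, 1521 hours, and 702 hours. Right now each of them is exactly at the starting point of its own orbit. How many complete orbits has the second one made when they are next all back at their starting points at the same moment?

All finish a whole number of cycles simultaneously at t = LCM of the periods.
390 = 2 × 3 × 5 × 13
429 = 3 × 11 × 13
1521 = 3^2 × 13^2
702 = 2 × 3^3 × 13
LCM(390, 429, 1521, 702) = 2 × 3^3 × 5 × 11 × 13^2 = 501930.
Orbits for period 429: 501930 / 429 = 1170.

1170 orbits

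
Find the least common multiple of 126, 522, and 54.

126 = 2 × 3^2 × 7
522 = 2 × 3^2 × 29
54 = 2 × 3^3
LCM(126, 522, 54) = 2 × 3^3 × 7 × 29 = 10962.

10962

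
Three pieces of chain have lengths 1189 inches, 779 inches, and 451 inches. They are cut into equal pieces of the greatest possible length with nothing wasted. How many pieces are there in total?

Piece length = gcd(1189, 779, 451).
1189 = 29 × 41
779 = 19 × 41
451 = 11 × 41
gcd(1189, 779, 451) = 41.
Total pieces = 1189/41 + 779/41 + 451/41 = 29 + 19 + 11 = 59.

59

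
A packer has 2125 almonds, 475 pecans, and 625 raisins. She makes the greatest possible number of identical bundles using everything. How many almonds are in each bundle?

Number of bundles = gcd(2125, 475, 625).
2125 = 5^3 × 17
475 = 5^2 × 19
625 = 5^4
gcd(2125, 475, 625) = 5^2 = 25.
almonds per bundle = 2125 / 25 = 85.

85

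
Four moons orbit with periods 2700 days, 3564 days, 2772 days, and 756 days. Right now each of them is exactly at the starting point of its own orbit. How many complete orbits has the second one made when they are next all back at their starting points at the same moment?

175 orbits

The first common completion time is the LCM of the periods.
2700 = 2^2 × 3^3 × 5^2
3564 = 2^2 × 3^4 × 11
2772 = 2^2 × 3^2 × 7 × 11
756 = 2^2 × 3^3 × 7
LCM(2700, 3564, 2772, 756) = 2^2 × 3^4 × 5^2 × 7 × 11 = 623700.
Orbits for period 3564: 623700 / 3564 = 175.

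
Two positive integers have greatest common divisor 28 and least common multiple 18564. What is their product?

519792

For any two positive integers, gcd × lcm = product = 28 × 18564 = 519792.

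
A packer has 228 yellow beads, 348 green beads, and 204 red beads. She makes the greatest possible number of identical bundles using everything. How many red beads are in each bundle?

17

Number of bundles = gcd(228, 348, 204).
228 = 2^2 × 3 × 19
348 = 2^2 × 3 × 29
204 = 2^2 × 3 × 17
gcd(228, 348, 204) = 2^2 × 3 = 12.
red beads per bundle = 204 / 12 = 17.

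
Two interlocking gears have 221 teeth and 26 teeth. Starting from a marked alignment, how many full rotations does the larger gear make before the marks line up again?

2 rotations

The first common completion time is the LCM of the periods.
221 = 13 × 17
26 = 2 × 13
LCM(221, 26) = 2 × 13 × 17 = 442.
Rotations for period 221: 442 / 221 = 2.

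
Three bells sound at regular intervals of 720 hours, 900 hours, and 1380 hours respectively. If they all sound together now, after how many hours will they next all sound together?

82800 hours

We need the least common multiple of the intervals.
720 = 2^4 × 3^2 × 5
900 = 2^2 × 3^2 × 5^2
1380 = 2^2 × 3 × 5 × 23
LCM(720, 900, 1380) = 2^4 × 3^2 × 5^2 × 23 = 82800.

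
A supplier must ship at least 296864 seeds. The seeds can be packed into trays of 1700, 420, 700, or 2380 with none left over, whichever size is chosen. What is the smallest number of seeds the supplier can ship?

321300

The number of seeds must be a common multiple of 1700, 420, 700, and 2380, so a multiple of their LCM.
1700 = 2^2 × 5^2 × 17
420 = 2^2 × 3 × 5 × 7
700 = 2^2 × 5^2 × 7
2380 = 2^2 × 5 × 7 × 17
LCM(1700, 420, 700, 2380) = 2^2 × 3 × 5^2 × 7 × 17 = 35700.
Smallest multiple of 35700 that is ≥ 296864: ⌈296864/35700⌉ × 35700 = 9 × 35700 = 321300.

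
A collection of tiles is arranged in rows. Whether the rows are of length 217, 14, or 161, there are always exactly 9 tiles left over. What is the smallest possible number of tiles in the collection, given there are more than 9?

N − 9 must be a common multiple of 217, 14, and 161.
217 = 7 × 31
14 = 2 × 7
161 = 7 × 23
LCM(217, 14, 161) = 2 × 7 × 23 × 31 = 9982.
Smallest N > 9 is LCM + 9 = 9982 + 9 = 9991.

9991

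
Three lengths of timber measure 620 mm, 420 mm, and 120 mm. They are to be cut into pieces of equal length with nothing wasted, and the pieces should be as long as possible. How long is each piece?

Each piece length must divide every original length, so the longest possible is gcd(620, 420, 120).
620 = 2^2 × 5 × 31
420 = 2^2 × 3 × 5 × 7
120 = 2^3 × 3 × 5
gcd(620, 420, 120) = 2^2 × 5 = 20.

20 mm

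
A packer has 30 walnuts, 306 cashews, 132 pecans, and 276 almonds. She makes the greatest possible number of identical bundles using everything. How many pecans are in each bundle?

22

Number of bundles = gcd(30, 306, 132, 276).
30 = 2 × 3 × 5
306 = 2 × 3^2 × 17
132 = 2^2 × 3 × 11
276 = 2^2 × 3 × 23
gcd(30, 306, 132, 276) = 2 × 3 = 6.
pecans per bundle = 132 / 6 = 22.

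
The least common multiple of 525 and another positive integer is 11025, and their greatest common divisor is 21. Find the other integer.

gcd × lcm = product of the two integers, so the other integer is (21 × 11025) / 525 = 441.

441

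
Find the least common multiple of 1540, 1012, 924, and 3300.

531300

1540 = 2^2 × 5 × 7 × 11
1012 = 2^2 × 11 × 23
924 = 2^2 × 3 × 7 × 11
3300 = 2^2 × 3 × 5^2 × 11
LCM(1540, 1012, 924, 3300) = 2^2 × 3 × 5^2 × 7 × 11 × 23 = 531300.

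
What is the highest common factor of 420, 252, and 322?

14

420 = 2^2 × 3 × 5 × 7
252 = 2^2 × 3^2 × 7
322 = 2 × 7 × 23
gcd(420, 252, 322) = 2 × 7 = 14.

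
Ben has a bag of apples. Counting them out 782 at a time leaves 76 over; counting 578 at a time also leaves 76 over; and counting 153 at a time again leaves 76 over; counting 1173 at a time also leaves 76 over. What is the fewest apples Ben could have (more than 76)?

N − 76 must be a common multiple of 782, 578, 153, and 1173.
782 = 2 × 17 × 23
578 = 2 × 17^2
153 = 3^2 × 17
1173 = 3 × 17 × 23
LCM(782, 578, 153, 1173) = 2 × 3^2 × 17^2 × 23 = 119646.
Smallest N > 76 is LCM + 76 = 119646 + 76 = 119722.

119722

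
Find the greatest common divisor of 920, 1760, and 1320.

920 = 2^3 × 5 × 23
1760 = 2^5 × 5 × 11
1320 = 2^3 × 3 × 5 × 11
gcd(920, 1760, 1320) = 2^3 × 5 = 40.

40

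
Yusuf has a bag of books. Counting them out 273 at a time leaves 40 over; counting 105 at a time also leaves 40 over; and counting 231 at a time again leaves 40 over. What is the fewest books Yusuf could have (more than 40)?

15055

N − 40 must be a common multiple of 273, 105, and 231.
273 = 3 × 7 × 13
105 = 3 × 5 × 7
231 = 3 × 7 × 11
LCM(273, 105, 231) = 3 × 5 × 7 × 11 × 13 = 15015.
Smallest N > 40 is LCM + 40 = 15015 + 40 = 15055.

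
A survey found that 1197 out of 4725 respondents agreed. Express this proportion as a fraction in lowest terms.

1197 = 3^2 × 7 × 19
4725 = 3^3 × 5^2 × 7
gcd(1197, 4725) = 3^2 × 7 = 63.
Divide numerator and denominator by 63: 1197/4725 = 19/75.

19/75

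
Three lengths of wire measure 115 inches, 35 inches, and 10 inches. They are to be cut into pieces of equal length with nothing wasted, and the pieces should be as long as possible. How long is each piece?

5 inches

The greatest length dividing all of 115, 35, and 10 is their gcd.
115 = 5 × 23
35 = 5 × 7
10 = 2 × 5
gcd(115, 35, 10) = 5.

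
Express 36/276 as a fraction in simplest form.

36 = 2^2 × 3^2
276 = 2^2 × 3 × 23
gcd(36, 276) = 2^2 × 3 = 12.
Divide numerator and denominator by 12: 36/276 = 3/23.

3/23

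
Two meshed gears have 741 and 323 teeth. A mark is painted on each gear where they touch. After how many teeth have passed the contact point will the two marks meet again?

The first simultaneous occurrence is after LCM of the individual periods.
741 = 3 × 13 × 19
323 = 17 × 19
LCM(741, 323) = 3 × 13 × 17 × 19 = 12597.

12597 teeth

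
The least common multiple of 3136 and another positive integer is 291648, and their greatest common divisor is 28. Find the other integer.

gcd × lcm = product of the two integers, so the other integer is (28 × 291648) / 3136 = 2604.

2604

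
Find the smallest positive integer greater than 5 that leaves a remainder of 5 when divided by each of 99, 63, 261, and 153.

341654

N − 5 must be a common multiple of 99, 63, 261, and 153.
99 = 3^2 × 11
63 = 3^2 × 7
261 = 3^2 × 29
153 = 3^2 × 17
LCM(99, 63, 261, 153) = 3^2 × 7 × 11 × 17 × 29 = 341649.
Smallest N > 5 is LCM + 5 = 341649 + 5 = 341654.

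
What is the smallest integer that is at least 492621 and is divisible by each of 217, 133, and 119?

The integer must be a common multiple of 217, 133, and 119, so a multiple of their LCM.
217 = 7 × 31
133 = 7 × 19
119 = 7 × 17
LCM(217, 133, 119) = 7 × 17 × 19 × 31 = 70091.
Smallest multiple of 70091 that is ≥ 492621: ⌈492621/70091⌉ × 70091 = 8 × 70091 = 560728.

560728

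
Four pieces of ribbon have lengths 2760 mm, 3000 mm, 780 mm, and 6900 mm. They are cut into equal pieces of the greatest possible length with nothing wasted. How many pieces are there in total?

Piece length = gcd(2760, 3000, 780, 6900).
2760 = 2^3 × 3 × 5 × 23
3000 = 2^3 × 3 × 5^3
780 = 2^2 × 3 × 5 × 13
6900 = 2^2 × 3 × 5^2 × 23
gcd(2760, 3000, 780, 6900) = 2^2 × 3 × 5 = 60.
Total pieces = 2760/60 + 3000/60 + 780/60 + 6900/60 = 46 + 50 + 13 + 115 = 224.

224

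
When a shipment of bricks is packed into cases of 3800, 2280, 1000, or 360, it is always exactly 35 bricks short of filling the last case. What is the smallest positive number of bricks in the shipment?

Being 35 short of a full case of size k means N ≡ −35 (mod k), i.e. N + 35 is a multiple of each size.
3800 = 2^3 × 5^2 × 19
2280 = 2^3 × 3 × 5 × 19
1000 = 2^3 × 5^3
360 = 2^3 × 3^2 × 5
LCM(3800, 2280, 1000, 360) = 2^3 × 3^2 × 5^3 × 19 = 171000.
Smallest positive N is 171000 − 35 = 170965.

170965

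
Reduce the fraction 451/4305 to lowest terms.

451 = 11 × 41
4305 = 3 × 5 × 7 × 41
gcd(451, 4305) = 41.
Divide numerator and denominator by 41: 451/4305 = 11/105.

11/105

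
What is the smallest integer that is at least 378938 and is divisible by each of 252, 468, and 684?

The integer must be a common multiple of 252, 468, and 684, so a multiple of their LCM.
252 = 2^2 × 3^2 × 7
468 = 2^2 × 3^2 × 13
684 = 2^2 × 3^2 × 19
LCM(252, 468, 684) = 2^2 × 3^2 × 7 × 13 × 19 = 62244.
Smallest multiple of 62244 that is ≥ 378938: ⌈378938/62244⌉ × 62244 = 7 × 62244 = 435708.

435708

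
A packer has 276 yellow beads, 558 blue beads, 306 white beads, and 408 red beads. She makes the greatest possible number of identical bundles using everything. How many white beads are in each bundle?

Number of bundles = gcd(276, 558, 306, 408).
276 = 2^2 × 3 × 23
558 = 2 × 3^2 × 31
306 = 2 × 3^2 × 17
408 = 2^3 × 3 × 17
gcd(276, 558, 306, 408) = 2 × 3 = 6.
white beads per bundle = 306 / 6 = 51.

51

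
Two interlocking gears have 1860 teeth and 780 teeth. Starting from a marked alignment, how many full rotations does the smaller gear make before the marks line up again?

31 rotations

All finish a whole number of cycles simultaneously at t = LCM of the periods.
1860 = 2^2 × 3 × 5 × 31
780 = 2^2 × 3 × 5 × 13
LCM(1860, 780) = 2^2 × 3 × 5 × 13 × 31 = 24180.
Rotations for period 780: 24180 / 780 = 31.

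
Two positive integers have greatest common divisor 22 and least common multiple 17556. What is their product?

386232

For any two positive integers, gcd × lcm = product = 22 × 17556 = 386232.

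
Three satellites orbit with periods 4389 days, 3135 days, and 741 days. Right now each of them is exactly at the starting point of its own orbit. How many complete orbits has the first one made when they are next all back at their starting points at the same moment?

All finish a whole number of cycles simultaneously at t = LCM of the periods.
4389 = 3 × 7 × 11 × 19
3135 = 3 × 5 × 11 × 19
741 = 3 × 13 × 19
LCM(4389, 3135, 741) = 3 × 5 × 7 × 11 × 13 × 19 = 285285.
Orbits for period 4389: 285285 / 4389 = 65.

65 orbits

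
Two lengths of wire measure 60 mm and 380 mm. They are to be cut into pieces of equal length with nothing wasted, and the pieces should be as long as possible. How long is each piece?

By the Euclidean algorithm:
380 = 6 × 60 + 20
60 = 3 × 20 + 0
gcd(60, 380) = 20.

20 mm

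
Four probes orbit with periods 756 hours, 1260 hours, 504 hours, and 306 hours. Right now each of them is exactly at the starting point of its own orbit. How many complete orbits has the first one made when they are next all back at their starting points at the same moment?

The first common completion time is the LCM of the periods.
756 = 2^2 × 3^3 × 7
1260 = 2^2 × 3^2 × 5 × 7
504 = 2^3 × 3^2 × 7
306 = 2 × 3^2 × 17
LCM(756, 1260, 504, 306) = 2^3 × 3^3 × 5 × 7 × 17 = 128520.
Orbits for period 756: 128520 / 756 = 170.

170 orbits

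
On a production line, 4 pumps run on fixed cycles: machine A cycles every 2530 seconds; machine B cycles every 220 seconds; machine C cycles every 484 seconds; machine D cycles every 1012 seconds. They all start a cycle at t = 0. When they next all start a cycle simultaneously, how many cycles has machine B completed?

253 cycles

The first common completion time is the LCM of the periods.
2530 = 2 × 5 × 11 × 23
220 = 2^2 × 5 × 11
484 = 2^2 × 11^2
1012 = 2^2 × 11 × 23
LCM(2530, 220, 484, 1012) = 2^2 × 5 × 11^2 × 23 = 55660.
Cycles for period 220: 55660 / 220 = 253.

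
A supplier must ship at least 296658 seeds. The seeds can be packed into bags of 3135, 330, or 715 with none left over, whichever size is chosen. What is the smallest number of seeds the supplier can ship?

326040

The number of seeds must be a common multiple of 3135, 330, and 715, so a multiple of their LCM.
3135 = 3 × 5 × 11 × 19
330 = 2 × 3 × 5 × 11
715 = 5 × 11 × 13
LCM(3135, 330, 715) = 2 × 3 × 5 × 11 × 13 × 19 = 81510.
Smallest multiple of 81510 that is ≥ 296658: ⌈296658/81510⌉ × 81510 = 4 × 81510 = 326040.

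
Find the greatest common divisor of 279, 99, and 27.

9

279 = 3^2 × 31
99 = 3^2 × 11
27 = 3^3
gcd(279, 99, 27) = 3^2 = 9.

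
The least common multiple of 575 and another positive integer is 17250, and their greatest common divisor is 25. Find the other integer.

gcd × lcm = product of the two integers, so the other integer is (25 × 17250) / 575 = 750.

750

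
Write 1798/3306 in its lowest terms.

1798 = 2 × 29 × 31
3306 = 2 × 3 × 19 × 29
gcd(1798, 3306) = 2 × 29 = 58.
Divide numerator and denominator by 58: 1798/3306 = 31/57.

31/57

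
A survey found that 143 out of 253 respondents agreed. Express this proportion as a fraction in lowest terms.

13/23

143 = 11 × 13
253 = 11 × 23
gcd(143, 253) = 11.
Divide numerator and denominator by 11: 143/253 = 13/23.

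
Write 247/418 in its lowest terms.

247 = 13 × 19
418 = 2 × 11 × 19
gcd(247, 418) = 19.
Divide numerator and denominator by 19: 247/418 = 13/22.

13/22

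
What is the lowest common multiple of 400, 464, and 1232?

893200

400 = 2^4 × 5^2
464 = 2^4 × 29
1232 = 2^4 × 7 × 11
LCM(400, 464, 1232) = 2^4 × 5^2 × 7 × 11 × 29 = 893200.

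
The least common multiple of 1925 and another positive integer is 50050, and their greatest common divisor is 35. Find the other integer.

910

gcd × lcm = product of the two integers, so the other integer is (35 × 50050) / 1925 = 910.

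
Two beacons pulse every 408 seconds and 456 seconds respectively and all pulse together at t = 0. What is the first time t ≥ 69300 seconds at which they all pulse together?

Joint pulses occur at multiples of LCM(408, 456).
408 = 2^3 × 3 × 17
456 = 2^3 × 3 × 19
LCM(408, 456) = 2^3 × 3 × 17 × 19 = 7752.
Smallest multiple of 7752 that is ≥ 69300: ⌈69300/7752⌉ × 7752 = 9 × 7752 = 69768.

69768 seconds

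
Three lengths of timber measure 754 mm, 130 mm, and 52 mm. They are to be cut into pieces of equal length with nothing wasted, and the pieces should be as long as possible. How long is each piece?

26 mm

The greatest length dividing all of 754, 130, and 52 is their gcd.
754 = 2 × 13 × 29
130 = 2 × 5 × 13
52 = 2^2 × 13
gcd(754, 130, 52) = 2 × 13 = 26.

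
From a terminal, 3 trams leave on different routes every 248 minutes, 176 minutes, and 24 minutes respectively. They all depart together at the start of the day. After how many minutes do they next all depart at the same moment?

They coincide at every common multiple of the periods; the first is the LCM.
248 = 2^3 × 31
176 = 2^4 × 11
24 = 2^3 × 3
LCM(248, 176, 24) = 2^4 × 3 × 11 × 31 = 16368.

16368 minutes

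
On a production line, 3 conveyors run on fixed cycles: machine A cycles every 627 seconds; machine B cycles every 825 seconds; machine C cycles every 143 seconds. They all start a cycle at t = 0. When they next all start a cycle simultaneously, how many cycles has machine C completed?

They are all back at their starting positions together after one LCM of the periods.
627 = 3 × 11 × 19
825 = 3 × 5^2 × 11
143 = 11 × 13
LCM(627, 825, 143) = 3 × 5^2 × 11 × 13 × 19 = 203775.
Cycles for period 143: 203775 / 143 = 1425.

1425 cycles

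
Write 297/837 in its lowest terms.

297 = 3^3 × 11
837 = 3^3 × 31
gcd(297, 837) = 3^3 = 27.
Divide numerator and denominator by 27: 297/837 = 11/31.

11/31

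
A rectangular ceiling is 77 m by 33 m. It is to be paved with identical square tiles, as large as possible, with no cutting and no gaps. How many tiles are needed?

Tile side = gcd(77, 33).
77 = 7 × 11
33 = 3 × 11
gcd(77, 33) = 11.
Tiles: (77/11) × (33/11) = 7 × 3 = 21.

21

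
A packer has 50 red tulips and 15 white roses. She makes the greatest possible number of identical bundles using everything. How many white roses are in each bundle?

Number of bundles = gcd(50, 15).
50 = 2 × 5^2
15 = 3 × 5
gcd(50, 15) = 5.
white roses per bundle = 15 / 5 = 3.

3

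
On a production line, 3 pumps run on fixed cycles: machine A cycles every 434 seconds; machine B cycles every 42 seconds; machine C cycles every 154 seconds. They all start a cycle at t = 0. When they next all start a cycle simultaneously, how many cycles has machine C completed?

They are all back at their starting positions together after one LCM of the periods.
434 = 2 × 7 × 31
42 = 2 × 3 × 7
154 = 2 × 7 × 11
LCM(434, 42, 154) = 2 × 3 × 7 × 11 × 31 = 14322.
Cycles for period 154: 14322 / 154 = 93.

93 cycles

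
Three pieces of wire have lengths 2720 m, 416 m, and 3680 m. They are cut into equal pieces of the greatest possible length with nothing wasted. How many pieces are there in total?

Piece length = gcd(2720, 416, 3680).
2720 = 2^5 × 5 × 17
416 = 2^5 × 13
3680 = 2^5 × 5 × 23
gcd(2720, 416, 3680) = 2^5 = 32.
Total pieces = 2720/32 + 416/32 + 3680/32 = 85 + 13 + 115 = 213.

213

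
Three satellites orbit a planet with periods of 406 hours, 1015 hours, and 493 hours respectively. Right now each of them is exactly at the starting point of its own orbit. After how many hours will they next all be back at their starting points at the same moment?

34510 hours

The first simultaneous occurrence is after LCM of the individual periods.
406 = 2 × 7 × 29
1015 = 5 × 7 × 29
493 = 17 × 29
LCM(406, 1015, 493) = 2 × 5 × 7 × 17 × 29 = 34510.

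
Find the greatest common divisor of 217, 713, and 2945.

217 = 7 × 31
713 = 23 × 31
2945 = 5 × 19 × 31
gcd(217, 713, 2945) = 31.

31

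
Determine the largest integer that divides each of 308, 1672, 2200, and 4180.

44

308 = 2^2 × 7 × 11
1672 = 2^3 × 11 × 19
2200 = 2^3 × 5^2 × 11
4180 = 2^2 × 5 × 11 × 19
gcd(308, 1672, 2200, 4180) = 2^2 × 11 = 44.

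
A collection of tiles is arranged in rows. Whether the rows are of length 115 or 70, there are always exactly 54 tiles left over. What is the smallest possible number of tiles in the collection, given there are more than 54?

N − 54 must be a common multiple of 115 and 70.
115 = 5 × 23
70 = 2 × 5 × 7
LCM(115, 70) = 2 × 5 × 7 × 23 = 1610.
Smallest N > 54 is LCM + 54 = 1610 + 54 = 1664.

1664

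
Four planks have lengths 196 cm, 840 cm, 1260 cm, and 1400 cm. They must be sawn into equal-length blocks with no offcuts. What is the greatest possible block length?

28 cm

The block length must divide every plank, so the greatest is gcd(196, 840, 1260, 1400).
196 = 2^2 × 7^2
840 = 2^3 × 3 × 5 × 7
1260 = 2^2 × 3^2 × 5 × 7
1400 = 2^3 × 5^2 × 7
gcd(196, 840, 1260, 1400) = 2^2 × 7 = 28.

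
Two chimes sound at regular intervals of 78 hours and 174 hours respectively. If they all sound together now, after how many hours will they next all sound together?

We need the least common multiple of the intervals.
78 = 2 × 3 × 13
174 = 2 × 3 × 29
LCM(78, 174) = 2 × 3 × 13 × 29 = 2262.

2262 hours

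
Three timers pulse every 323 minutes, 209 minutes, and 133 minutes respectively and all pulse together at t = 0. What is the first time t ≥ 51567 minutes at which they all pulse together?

74613 minutes

Joint pulses occur at multiples of LCM(323, 209, 133).
323 = 17 × 19
209 = 11 × 19
133 = 7 × 19
LCM(323, 209, 133) = 7 × 11 × 17 × 19 = 24871.
Smallest multiple of 24871 that is ≥ 51567: ⌈51567/24871⌉ × 24871 = 3 × 24871 = 74613.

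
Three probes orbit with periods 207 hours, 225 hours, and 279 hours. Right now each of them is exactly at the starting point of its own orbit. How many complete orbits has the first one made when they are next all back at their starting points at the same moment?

775 orbits

The first common completion time is the LCM of the periods.
207 = 3^2 × 23
225 = 3^2 × 5^2
279 = 3^2 × 31
LCM(207, 225, 279) = 3^2 × 5^2 × 23 × 31 = 160425.
Orbits for period 207: 160425 / 207 = 775.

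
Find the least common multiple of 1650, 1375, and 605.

90750

1650 = 2 × 3 × 5^2 × 11
1375 = 5^3 × 11
605 = 5 × 11^2
LCM(1650, 1375, 605) = 2 × 3 × 5^3 × 11^2 = 90750.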